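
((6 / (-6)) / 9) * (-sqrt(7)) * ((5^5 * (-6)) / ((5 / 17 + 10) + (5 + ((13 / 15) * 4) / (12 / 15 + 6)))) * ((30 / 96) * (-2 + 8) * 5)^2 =-298828125 * sqrt(7) / 25792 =-30653.88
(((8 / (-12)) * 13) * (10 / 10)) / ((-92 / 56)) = 364 / 69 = 5.28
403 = 403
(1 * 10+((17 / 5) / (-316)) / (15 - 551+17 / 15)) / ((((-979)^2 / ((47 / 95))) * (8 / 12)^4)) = 96517846917 / 3693455291725760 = 0.00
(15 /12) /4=5 /16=0.31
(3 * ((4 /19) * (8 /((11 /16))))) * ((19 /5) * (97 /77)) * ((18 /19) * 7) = 2681856 /11495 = 233.31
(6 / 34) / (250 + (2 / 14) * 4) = 0.00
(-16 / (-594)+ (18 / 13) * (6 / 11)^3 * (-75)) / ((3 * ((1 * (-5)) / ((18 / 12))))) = 1.68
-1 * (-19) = 19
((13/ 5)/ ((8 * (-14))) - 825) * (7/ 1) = -462013/ 80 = -5775.16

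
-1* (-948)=948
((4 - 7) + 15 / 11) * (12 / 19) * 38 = -432 / 11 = -39.27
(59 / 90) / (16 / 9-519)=-0.00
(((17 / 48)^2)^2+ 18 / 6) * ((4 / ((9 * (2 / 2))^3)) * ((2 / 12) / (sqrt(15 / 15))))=16008769 / 5804752896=0.00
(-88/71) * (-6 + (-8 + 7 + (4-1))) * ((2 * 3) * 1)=29.75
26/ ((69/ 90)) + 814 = 19502/ 23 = 847.91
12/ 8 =3/ 2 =1.50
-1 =-1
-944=-944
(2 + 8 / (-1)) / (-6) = 1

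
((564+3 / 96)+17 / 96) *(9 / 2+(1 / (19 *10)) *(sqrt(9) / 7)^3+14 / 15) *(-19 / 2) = -899081777 / 30870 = -29124.77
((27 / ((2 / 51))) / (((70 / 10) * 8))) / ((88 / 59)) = 81243 / 9856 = 8.24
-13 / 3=-4.33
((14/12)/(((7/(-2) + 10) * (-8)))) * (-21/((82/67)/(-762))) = -1250823/4264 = -293.34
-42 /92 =-21 /46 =-0.46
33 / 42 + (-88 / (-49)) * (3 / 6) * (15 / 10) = 2.13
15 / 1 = 15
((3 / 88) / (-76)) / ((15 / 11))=-1 / 3040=-0.00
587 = 587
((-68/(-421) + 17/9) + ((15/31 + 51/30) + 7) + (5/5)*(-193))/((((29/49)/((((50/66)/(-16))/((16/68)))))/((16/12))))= 889228320505/10791193248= 82.40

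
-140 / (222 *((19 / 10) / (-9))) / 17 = 2100 / 11951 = 0.18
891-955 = -64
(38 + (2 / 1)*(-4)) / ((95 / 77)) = 462 / 19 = 24.32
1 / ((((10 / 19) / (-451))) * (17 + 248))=-3.23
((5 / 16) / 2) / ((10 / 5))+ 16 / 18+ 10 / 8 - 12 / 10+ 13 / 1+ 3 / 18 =40849 / 2880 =14.18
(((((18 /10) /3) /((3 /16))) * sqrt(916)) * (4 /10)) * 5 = 64 * sqrt(229) /5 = 193.70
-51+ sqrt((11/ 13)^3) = -51+ 11 * sqrt(143)/ 169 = -50.22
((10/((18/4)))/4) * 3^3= 15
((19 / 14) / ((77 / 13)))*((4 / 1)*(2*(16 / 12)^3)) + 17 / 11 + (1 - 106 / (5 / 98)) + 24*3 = -13221464 / 6615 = -1998.71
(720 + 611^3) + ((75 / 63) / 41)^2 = 169095209643796 / 741321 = 228099851.00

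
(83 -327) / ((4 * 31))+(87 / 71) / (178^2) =-137220707 / 69736484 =-1.97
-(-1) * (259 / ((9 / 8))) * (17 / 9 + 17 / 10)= 334628 / 405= 826.24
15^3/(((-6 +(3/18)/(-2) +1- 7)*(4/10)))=-20250/29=-698.28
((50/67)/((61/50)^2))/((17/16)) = 2000000/4238219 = 0.47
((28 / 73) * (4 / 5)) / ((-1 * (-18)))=56 / 3285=0.02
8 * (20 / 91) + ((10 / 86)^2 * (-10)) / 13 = 294090 / 168259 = 1.75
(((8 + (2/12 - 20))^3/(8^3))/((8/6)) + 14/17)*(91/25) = -365829373/62668800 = -5.84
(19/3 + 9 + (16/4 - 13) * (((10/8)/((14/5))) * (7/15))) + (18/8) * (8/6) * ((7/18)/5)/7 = 1619/120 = 13.49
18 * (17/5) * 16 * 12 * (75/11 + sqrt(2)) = 58752 * sqrt(2)/5 + 881280/11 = 96733.94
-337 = -337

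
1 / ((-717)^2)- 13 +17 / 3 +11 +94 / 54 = 8339669 / 1542267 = 5.41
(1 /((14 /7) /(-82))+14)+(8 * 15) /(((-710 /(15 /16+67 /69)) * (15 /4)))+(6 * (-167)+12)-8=-25109482 /24495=-1025.09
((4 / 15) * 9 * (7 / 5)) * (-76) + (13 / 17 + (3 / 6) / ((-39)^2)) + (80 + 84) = -90.59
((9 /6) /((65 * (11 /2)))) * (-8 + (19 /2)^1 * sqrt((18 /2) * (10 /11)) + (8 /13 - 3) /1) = -81 /1859 + 171 * sqrt(110) /15730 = 0.07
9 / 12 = 0.75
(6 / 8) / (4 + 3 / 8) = 6 / 35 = 0.17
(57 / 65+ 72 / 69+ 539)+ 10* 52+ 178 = 1852186 / 1495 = 1238.92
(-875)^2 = 765625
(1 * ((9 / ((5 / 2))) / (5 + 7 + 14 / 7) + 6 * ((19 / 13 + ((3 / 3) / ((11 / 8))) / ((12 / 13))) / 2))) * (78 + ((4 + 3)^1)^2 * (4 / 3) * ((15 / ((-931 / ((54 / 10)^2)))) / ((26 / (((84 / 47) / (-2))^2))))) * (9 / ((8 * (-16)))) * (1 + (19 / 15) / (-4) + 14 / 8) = -8586163782423 / 92964872000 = -92.36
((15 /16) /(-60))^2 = 1 /4096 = 0.00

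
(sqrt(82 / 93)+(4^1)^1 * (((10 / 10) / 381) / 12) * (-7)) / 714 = -1 / 116586+sqrt(7626) / 66402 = 0.00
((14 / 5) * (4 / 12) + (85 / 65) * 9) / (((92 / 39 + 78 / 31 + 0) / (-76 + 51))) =-383935 / 5894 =-65.14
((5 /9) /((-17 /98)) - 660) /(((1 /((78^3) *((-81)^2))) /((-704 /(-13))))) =-1900983308590080 /17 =-111822547564122.35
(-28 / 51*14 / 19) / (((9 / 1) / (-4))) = 1568 / 8721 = 0.18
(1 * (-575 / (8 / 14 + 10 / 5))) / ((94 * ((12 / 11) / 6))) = -44275 / 3384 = -13.08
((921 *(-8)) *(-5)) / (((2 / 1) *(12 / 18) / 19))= 524970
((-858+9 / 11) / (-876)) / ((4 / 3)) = 9429 / 12848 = 0.73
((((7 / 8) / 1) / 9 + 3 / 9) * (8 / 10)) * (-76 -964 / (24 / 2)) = -14539 / 270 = -53.85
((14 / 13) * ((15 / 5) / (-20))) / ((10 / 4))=-21 / 325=-0.06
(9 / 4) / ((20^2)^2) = 9 / 640000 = 0.00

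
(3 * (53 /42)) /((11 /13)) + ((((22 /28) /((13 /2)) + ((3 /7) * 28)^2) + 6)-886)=-1464273 /2002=-731.41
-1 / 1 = -1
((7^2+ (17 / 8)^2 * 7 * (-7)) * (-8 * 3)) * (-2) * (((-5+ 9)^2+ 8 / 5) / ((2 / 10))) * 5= -3638250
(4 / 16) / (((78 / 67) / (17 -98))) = -1809 / 104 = -17.39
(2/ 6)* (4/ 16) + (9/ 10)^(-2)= 427/ 324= 1.32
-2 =-2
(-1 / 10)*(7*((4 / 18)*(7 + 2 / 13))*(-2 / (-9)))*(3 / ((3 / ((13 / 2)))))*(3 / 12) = -217 / 540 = -0.40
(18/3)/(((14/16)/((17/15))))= 272/35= 7.77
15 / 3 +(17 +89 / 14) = 28.36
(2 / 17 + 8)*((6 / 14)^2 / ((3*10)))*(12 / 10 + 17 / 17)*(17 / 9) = 253 / 1225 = 0.21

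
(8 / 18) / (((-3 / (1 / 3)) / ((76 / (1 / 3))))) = -11.26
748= 748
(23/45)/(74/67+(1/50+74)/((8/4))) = 30820/2298303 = 0.01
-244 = -244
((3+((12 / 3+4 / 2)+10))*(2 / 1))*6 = 228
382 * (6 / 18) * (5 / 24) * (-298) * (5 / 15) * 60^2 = -28459000 / 3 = -9486333.33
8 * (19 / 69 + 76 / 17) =44536 / 1173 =37.97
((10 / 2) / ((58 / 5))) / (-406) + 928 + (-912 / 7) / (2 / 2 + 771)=4216769175 / 4544764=927.83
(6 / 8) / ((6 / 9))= 9 / 8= 1.12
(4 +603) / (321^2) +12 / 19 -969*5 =-9484191230 / 1957779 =-4844.36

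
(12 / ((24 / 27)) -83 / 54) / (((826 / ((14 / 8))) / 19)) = 6137 / 12744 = 0.48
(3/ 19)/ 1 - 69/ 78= -359/ 494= -0.73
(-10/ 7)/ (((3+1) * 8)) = -5/ 112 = -0.04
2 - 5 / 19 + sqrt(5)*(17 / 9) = 33 / 19 + 17*sqrt(5) / 9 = 5.96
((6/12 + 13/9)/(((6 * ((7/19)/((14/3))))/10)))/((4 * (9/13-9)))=-43225/34992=-1.24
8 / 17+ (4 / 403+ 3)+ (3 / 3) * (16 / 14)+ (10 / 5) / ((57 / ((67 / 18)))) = 116957018 / 24601941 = 4.75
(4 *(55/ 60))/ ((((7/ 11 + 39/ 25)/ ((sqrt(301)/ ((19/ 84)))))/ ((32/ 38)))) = 338800 *sqrt(301)/ 54511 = 107.83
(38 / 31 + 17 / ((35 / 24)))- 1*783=-835577 / 1085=-770.12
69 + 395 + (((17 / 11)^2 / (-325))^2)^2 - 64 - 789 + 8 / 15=-388.47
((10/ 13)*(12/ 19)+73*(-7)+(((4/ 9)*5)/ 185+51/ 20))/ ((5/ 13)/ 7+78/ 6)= -5849140213/ 150329520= -38.91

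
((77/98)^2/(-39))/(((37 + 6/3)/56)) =-242/10647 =-0.02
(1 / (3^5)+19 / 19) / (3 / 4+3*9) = 976 / 26973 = 0.04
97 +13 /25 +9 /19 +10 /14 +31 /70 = 659353 /6650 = 99.15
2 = 2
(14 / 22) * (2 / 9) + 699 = 69215 / 99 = 699.14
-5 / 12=-0.42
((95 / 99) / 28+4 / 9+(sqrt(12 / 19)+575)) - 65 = 2 * sqrt(57) / 19+1415047 / 2772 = 511.27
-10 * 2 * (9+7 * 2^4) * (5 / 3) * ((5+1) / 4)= -6050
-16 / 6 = -8 / 3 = -2.67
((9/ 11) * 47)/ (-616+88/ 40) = -235/ 3751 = -0.06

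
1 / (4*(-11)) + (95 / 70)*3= 1247 / 308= 4.05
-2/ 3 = -0.67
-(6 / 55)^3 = -216 / 166375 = -0.00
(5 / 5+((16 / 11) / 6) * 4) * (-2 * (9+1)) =-39.39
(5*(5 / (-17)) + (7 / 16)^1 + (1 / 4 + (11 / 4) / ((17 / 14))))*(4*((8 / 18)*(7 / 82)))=2821 / 12546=0.22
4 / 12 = 1 / 3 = 0.33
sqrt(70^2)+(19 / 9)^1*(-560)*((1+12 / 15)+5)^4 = -2843644258 / 1125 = -2527683.78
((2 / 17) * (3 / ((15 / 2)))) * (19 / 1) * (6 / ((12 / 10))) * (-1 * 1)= -76 / 17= -4.47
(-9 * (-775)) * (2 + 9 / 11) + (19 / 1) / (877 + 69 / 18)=1142750379 / 58135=19656.84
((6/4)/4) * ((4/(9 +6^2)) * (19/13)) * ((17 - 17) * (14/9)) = 0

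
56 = 56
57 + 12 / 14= 405 / 7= 57.86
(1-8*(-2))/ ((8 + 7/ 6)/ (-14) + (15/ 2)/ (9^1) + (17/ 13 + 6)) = 6188/ 2725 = 2.27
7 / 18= 0.39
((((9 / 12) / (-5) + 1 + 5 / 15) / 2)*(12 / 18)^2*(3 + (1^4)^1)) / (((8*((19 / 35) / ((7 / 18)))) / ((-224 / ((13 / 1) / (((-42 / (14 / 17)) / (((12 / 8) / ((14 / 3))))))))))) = 46368112 / 180063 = 257.51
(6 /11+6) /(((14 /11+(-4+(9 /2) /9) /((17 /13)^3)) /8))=-1886592 /10535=-179.08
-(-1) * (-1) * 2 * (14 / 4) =-7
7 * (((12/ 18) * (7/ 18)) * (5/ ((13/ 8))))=1960/ 351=5.58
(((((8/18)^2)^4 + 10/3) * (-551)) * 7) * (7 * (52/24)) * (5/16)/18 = -125964501240305/37192366944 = -3386.84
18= 18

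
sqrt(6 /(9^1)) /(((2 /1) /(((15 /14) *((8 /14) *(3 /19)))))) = 0.04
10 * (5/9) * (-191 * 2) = -2122.22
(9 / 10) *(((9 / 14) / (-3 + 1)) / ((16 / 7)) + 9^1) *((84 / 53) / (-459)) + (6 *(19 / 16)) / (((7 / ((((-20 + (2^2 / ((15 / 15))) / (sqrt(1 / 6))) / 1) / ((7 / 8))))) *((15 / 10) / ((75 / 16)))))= -513764481 / 7063840 + 1425 *sqrt(6) / 98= -37.11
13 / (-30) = -13 / 30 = -0.43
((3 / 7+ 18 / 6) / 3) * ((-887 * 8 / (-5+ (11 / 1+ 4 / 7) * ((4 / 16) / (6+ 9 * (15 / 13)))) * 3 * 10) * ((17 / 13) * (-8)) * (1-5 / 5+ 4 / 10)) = -26311286784 / 124657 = -211069.47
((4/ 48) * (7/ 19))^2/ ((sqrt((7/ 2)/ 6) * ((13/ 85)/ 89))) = 52955 * sqrt(21)/ 337896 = 0.72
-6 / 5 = -1.20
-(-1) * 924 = 924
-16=-16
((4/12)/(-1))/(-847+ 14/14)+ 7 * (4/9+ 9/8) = 111535/10152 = 10.99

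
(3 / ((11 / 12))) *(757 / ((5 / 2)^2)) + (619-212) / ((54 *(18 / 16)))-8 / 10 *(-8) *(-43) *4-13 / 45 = -46643621 / 66825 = -698.00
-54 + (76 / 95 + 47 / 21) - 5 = -55.96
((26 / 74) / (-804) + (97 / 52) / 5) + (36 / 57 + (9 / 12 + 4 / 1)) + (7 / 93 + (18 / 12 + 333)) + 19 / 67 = 129308322567 / 379634060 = 340.61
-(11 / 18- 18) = 313 / 18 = 17.39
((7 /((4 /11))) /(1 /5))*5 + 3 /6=1927 /4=481.75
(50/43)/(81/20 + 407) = 0.00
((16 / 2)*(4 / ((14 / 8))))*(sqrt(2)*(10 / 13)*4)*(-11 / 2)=-28160*sqrt(2) / 91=-437.63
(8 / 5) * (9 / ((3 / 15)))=72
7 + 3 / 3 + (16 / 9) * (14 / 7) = 104 / 9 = 11.56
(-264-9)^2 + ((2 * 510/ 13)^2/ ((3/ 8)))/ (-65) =163185333/ 2197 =74276.44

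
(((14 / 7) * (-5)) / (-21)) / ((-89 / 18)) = -60 / 623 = -0.10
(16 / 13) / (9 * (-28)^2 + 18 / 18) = 16 / 91741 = 0.00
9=9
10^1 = 10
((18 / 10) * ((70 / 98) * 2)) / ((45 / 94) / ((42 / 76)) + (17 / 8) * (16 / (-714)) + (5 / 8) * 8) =2538 / 5743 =0.44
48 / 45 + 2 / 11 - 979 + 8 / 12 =-977.08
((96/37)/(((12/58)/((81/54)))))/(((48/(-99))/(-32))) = 45936/37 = 1241.51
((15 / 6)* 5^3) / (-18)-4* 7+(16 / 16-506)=-19813 / 36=-550.36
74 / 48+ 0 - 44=-1019 / 24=-42.46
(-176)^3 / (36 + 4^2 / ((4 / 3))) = -113578.67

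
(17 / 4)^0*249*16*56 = 223104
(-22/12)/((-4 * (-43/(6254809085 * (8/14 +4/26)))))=-108118842755/2236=-48353686.38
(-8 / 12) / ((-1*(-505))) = -2 / 1515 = -0.00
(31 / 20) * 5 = 31 / 4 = 7.75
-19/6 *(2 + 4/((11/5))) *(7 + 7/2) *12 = -16758/11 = -1523.45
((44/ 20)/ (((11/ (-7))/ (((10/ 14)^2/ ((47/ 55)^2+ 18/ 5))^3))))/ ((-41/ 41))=86502001953125/ 37775013349688293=0.00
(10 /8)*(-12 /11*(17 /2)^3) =-73695 /88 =-837.44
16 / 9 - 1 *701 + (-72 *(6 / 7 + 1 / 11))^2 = 211318627 / 53361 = 3960.17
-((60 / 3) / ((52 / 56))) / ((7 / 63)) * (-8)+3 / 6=40333 / 26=1551.27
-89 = -89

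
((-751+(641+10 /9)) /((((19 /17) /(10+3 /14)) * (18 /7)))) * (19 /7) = -85085 /81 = -1050.43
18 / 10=9 / 5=1.80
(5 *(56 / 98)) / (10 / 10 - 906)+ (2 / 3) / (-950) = -0.00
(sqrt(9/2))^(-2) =2/9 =0.22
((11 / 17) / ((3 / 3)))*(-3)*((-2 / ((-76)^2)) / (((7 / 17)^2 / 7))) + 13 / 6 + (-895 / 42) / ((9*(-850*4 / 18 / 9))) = 849569 / 368220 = 2.31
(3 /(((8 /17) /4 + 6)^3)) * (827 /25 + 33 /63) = 43337573 /98425600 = 0.44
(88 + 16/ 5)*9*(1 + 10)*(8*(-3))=-216691.20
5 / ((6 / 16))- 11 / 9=109 / 9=12.11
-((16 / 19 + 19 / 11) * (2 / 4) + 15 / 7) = -3.43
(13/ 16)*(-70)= -455/ 8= -56.88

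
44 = 44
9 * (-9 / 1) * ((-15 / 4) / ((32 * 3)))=405 / 128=3.16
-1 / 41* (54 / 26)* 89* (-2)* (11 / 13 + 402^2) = 10096747578 / 6929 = 1457172.40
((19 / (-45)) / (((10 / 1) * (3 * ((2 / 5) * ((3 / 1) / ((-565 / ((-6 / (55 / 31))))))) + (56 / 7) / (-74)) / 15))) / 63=21845725 / 188101872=0.12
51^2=2601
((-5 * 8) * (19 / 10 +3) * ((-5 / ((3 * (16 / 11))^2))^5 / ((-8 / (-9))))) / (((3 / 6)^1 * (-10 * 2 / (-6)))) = 794333628405625 / 4809263859892224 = 0.17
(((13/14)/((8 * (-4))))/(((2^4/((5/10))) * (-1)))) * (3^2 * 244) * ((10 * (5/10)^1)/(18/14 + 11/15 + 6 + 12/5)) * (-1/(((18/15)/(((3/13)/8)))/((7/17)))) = -1441125/152354816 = -0.01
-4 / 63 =-0.06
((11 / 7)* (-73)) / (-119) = 803 / 833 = 0.96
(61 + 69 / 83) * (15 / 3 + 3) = 41056 / 83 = 494.65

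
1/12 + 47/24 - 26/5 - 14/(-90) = -1081/360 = -3.00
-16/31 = -0.52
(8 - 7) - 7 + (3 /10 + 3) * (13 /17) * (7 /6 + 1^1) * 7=10973 /340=32.27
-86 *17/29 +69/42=-19801/406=-48.77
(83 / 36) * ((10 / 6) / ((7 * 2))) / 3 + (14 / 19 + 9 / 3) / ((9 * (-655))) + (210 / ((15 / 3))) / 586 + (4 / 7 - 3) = -37480351177 / 16540002360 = -2.27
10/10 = 1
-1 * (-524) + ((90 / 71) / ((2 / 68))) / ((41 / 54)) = 1690604 / 2911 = 580.76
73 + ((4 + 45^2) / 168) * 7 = 3781 / 24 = 157.54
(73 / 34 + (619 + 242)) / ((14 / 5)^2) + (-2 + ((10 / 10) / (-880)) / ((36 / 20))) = 142627873 / 1319472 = 108.09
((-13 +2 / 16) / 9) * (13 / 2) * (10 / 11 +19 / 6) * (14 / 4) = -2521337 / 19008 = -132.65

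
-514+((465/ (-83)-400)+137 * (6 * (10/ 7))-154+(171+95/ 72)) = 11420251/ 41832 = 273.00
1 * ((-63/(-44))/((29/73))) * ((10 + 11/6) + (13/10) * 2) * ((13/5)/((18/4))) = 2876419/95700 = 30.06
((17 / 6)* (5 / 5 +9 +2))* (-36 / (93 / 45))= -592.26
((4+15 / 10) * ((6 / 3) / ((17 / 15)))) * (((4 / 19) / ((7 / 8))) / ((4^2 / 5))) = 1650 / 2261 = 0.73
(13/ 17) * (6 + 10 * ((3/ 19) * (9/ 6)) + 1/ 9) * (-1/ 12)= -9425/ 17442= -0.54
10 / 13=0.77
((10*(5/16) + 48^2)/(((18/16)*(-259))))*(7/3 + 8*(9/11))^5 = -39856505096778701/91224601083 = -436905.23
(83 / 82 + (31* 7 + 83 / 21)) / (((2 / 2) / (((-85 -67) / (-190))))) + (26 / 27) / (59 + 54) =777478892 / 4378185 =177.58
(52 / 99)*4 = 208 / 99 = 2.10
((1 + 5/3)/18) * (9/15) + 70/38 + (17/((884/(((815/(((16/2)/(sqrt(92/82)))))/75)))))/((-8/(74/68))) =1651/855 - 6031 * sqrt(1886)/69588480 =1.93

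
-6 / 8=-3 / 4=-0.75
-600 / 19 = -31.58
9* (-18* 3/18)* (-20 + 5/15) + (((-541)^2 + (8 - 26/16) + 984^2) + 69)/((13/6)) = 30291909/52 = 582536.71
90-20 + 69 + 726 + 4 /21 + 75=19744 /21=940.19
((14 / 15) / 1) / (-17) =-14 / 255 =-0.05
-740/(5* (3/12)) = -592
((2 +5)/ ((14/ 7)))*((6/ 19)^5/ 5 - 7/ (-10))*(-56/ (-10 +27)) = -20001506/ 2476099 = -8.08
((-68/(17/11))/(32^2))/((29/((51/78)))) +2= 385861/193024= 2.00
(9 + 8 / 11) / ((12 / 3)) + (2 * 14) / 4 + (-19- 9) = -817 / 44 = -18.57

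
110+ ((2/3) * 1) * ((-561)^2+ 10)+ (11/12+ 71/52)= 8187385/39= 209932.95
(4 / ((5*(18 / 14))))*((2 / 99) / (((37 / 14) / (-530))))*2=-5.04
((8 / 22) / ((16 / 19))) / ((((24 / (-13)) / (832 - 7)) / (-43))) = 8297.66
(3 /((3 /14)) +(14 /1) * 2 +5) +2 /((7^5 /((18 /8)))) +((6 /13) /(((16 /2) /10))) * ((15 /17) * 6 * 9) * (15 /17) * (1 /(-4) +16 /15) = 16874144363 /252575596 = 66.81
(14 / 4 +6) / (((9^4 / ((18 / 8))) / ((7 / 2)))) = 133 / 11664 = 0.01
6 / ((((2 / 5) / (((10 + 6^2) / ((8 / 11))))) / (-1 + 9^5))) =56021790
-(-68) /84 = 17 /21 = 0.81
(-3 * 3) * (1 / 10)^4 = -9 / 10000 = -0.00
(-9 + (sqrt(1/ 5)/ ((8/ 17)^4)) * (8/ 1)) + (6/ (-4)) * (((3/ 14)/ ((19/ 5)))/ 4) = -19197/ 2128 + 83521 * sqrt(5)/ 2560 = 63.93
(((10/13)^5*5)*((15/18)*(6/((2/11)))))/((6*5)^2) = 137500/3341637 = 0.04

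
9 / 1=9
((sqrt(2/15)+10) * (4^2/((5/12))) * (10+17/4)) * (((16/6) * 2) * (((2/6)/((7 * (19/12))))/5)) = 1024 * sqrt(30)/875+6144/35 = 181.95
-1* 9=-9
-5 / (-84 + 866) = -5 / 782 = -0.01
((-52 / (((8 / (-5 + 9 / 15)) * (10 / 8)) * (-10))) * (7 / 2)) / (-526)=1001 / 65750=0.02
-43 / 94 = -0.46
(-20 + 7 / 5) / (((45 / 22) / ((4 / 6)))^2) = -60016 / 30375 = -1.98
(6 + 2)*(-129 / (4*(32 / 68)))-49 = -2389 / 4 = -597.25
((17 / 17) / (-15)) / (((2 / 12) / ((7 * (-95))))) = 266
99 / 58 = 1.71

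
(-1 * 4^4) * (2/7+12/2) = -11264/7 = -1609.14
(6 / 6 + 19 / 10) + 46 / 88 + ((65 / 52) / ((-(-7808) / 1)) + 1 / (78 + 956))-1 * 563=-45177223427 / 80734720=-559.58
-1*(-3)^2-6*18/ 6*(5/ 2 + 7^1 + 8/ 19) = -3564/ 19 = -187.58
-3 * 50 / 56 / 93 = -25 / 868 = -0.03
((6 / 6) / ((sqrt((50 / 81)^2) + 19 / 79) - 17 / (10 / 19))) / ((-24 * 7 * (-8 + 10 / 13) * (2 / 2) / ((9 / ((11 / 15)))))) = -0.00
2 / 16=1 / 8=0.12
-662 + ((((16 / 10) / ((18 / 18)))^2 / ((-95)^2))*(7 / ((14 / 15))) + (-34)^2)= 22291846 / 45125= 494.00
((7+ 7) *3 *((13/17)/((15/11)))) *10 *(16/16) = 4004/17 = 235.53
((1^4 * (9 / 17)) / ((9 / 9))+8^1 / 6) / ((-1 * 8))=-0.23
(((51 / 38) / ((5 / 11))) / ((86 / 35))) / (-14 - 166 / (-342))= -35343 / 397492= -0.09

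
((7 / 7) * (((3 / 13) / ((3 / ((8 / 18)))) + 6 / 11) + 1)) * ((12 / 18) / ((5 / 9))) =4066 / 2145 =1.90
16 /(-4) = -4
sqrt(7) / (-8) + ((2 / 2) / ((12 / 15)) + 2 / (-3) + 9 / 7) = 157 / 84-sqrt(7) / 8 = 1.54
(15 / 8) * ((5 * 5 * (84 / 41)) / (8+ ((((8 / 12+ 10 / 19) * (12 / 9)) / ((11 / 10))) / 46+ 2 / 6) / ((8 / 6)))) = 11.61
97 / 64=1.52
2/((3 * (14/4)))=4/21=0.19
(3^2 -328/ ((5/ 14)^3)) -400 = -948907/ 125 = -7591.26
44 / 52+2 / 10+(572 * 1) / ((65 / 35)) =20088 / 65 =309.05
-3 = -3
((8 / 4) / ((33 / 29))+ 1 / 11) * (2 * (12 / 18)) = 244 / 99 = 2.46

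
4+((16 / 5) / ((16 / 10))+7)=13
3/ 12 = 1/ 4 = 0.25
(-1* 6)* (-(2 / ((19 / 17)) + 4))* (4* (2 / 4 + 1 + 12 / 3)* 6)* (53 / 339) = 1539120 / 2147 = 716.87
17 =17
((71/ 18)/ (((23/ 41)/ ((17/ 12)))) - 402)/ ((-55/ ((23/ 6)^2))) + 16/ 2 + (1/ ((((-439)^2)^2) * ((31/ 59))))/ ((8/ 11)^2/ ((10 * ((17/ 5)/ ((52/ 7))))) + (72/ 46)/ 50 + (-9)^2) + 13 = 3781788793344592823395282789/ 30075854090704400770875360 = 125.74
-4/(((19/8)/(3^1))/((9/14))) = -432/133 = -3.25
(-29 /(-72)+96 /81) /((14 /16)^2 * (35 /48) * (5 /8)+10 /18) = 351232 /200055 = 1.76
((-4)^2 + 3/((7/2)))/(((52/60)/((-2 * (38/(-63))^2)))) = -1703920/120393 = -14.15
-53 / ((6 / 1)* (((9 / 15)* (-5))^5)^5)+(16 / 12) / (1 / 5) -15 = -42364430472097 / 5083731656658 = -8.33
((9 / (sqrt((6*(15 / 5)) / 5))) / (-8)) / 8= -3*sqrt(10) / 128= -0.07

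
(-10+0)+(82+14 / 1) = 86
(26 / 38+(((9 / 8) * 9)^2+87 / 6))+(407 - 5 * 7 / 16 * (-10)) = 546.57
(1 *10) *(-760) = -7600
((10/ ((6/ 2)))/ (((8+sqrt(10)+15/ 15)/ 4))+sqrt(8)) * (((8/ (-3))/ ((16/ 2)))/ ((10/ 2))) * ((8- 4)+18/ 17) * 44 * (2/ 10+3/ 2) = -99.01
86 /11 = 7.82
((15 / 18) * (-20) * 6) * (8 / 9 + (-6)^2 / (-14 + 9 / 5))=113200 / 549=206.19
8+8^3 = 520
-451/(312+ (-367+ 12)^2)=-451/126337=-0.00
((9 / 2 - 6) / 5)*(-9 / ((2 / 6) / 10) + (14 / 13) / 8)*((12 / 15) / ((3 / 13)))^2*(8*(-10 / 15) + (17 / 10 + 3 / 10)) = -3243.18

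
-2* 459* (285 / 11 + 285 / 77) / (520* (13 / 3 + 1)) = -78489 / 8008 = -9.80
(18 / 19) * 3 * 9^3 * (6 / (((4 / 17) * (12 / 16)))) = 1338444 / 19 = 70444.42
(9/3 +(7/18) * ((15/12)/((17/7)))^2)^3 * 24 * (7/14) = 17227685395236511/48049596555264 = 358.54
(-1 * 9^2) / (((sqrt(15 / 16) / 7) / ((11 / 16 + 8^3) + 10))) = -306083.23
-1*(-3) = 3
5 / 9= 0.56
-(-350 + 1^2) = 349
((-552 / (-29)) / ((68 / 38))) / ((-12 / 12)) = -5244 / 493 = -10.64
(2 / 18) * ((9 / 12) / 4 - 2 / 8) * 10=-5 / 72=-0.07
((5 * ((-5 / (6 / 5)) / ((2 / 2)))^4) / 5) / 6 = 390625 / 7776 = 50.23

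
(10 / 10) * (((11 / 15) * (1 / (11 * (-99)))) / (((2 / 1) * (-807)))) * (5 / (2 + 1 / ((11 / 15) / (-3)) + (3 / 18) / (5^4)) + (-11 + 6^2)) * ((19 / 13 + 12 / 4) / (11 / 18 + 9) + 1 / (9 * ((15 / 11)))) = 12921139531 / 2510249627068326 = 0.00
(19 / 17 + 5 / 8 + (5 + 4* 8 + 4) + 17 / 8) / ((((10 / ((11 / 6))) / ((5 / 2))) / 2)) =11187 / 272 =41.13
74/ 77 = 0.96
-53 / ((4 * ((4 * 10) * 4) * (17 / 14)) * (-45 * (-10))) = -371 / 2448000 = -0.00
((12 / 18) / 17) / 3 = 2 / 153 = 0.01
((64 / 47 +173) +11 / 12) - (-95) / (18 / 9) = 125647 / 564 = 222.78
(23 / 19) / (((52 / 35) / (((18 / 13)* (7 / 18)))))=5635 / 12844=0.44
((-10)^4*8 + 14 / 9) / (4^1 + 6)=360007 / 45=8000.16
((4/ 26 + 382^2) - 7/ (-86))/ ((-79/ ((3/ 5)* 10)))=-6195315/ 559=-11082.85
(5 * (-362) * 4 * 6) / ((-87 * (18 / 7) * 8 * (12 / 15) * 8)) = 31675 / 8352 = 3.79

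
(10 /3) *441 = 1470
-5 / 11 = -0.45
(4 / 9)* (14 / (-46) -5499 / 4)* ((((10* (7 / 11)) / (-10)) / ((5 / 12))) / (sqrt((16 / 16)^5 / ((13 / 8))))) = 177107* sqrt(26) / 759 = 1189.82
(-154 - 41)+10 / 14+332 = 964 / 7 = 137.71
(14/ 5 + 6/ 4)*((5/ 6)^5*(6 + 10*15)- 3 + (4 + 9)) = 405103/ 1296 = 312.58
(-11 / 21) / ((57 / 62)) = -682 / 1197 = -0.57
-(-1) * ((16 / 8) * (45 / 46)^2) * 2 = 3.83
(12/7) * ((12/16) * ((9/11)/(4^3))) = 81/4928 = 0.02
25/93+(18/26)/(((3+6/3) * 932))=1515337/5633940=0.27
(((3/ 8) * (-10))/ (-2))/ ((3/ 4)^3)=40/ 9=4.44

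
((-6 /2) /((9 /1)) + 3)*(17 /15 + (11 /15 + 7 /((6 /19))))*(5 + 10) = 2884 /3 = 961.33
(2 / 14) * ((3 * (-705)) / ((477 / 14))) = -470 / 53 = -8.87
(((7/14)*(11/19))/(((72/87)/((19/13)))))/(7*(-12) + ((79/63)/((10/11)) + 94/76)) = -636405/101313056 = -0.01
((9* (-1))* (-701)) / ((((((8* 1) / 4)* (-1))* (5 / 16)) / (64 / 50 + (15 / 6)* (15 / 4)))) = -13444479 / 125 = -107555.83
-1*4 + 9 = 5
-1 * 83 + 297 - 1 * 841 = -627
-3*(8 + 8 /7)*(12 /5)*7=-2304 /5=-460.80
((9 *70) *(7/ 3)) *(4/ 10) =588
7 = 7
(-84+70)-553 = -567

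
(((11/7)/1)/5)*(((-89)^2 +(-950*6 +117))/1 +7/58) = 213103/290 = 734.84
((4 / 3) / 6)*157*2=628 / 9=69.78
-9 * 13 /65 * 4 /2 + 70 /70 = -2.60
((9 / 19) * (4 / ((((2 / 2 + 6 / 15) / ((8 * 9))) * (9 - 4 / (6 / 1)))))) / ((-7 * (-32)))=243 / 4655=0.05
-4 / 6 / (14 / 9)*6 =-18 / 7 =-2.57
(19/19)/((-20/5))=-1/4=-0.25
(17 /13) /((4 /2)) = 17 /26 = 0.65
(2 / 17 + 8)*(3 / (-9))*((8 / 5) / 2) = -184 / 85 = -2.16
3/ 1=3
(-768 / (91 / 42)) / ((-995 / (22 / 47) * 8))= 12672 / 607945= 0.02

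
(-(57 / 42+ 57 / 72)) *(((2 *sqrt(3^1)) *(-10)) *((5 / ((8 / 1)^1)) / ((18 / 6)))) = 9025 *sqrt(3) / 1008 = 15.51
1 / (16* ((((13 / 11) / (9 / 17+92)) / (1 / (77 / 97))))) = 11737 / 1904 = 6.16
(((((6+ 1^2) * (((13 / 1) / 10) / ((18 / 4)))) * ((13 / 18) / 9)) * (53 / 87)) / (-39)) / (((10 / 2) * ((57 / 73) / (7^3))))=-120763097 / 542266650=-0.22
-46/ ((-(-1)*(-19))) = 46/ 19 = 2.42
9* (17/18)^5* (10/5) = 1419857/104976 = 13.53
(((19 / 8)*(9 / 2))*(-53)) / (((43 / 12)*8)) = -27189 / 1376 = -19.76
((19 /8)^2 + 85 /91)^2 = 1466200681 /33918976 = 43.23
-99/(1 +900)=-99/901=-0.11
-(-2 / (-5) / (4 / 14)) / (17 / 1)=-7 / 85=-0.08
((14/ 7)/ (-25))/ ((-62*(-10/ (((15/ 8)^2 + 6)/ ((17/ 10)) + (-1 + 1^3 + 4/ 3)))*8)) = -11311/ 101184000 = -0.00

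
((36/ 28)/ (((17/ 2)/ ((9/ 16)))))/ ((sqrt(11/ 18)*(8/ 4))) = 243*sqrt(22)/ 20944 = 0.05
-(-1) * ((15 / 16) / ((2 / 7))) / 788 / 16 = 105 / 403456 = 0.00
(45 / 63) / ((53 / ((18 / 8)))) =45 / 1484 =0.03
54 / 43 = 1.26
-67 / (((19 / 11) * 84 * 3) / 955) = -703835 / 4788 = -147.00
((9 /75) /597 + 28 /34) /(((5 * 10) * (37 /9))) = 627003 /156463750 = 0.00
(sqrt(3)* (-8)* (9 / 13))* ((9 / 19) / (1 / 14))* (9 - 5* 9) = 326592* sqrt(3) / 247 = 2290.18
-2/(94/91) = -91/47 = -1.94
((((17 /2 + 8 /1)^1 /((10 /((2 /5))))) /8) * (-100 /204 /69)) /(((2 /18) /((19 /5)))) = -627 /31280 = -0.02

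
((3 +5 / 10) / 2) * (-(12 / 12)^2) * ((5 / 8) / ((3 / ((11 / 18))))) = -385 / 1728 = -0.22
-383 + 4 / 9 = -3443 / 9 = -382.56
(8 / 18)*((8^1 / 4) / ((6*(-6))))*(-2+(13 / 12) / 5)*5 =107 / 486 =0.22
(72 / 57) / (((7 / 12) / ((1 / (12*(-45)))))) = -8 / 1995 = -0.00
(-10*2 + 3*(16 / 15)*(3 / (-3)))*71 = -8236 / 5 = -1647.20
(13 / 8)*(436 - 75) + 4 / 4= 4701 / 8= 587.62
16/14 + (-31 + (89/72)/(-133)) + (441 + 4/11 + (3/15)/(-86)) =9319223167/22647240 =411.49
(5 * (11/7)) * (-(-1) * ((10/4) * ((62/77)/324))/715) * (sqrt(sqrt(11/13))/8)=0.00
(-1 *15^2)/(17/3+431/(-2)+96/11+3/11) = 270/241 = 1.12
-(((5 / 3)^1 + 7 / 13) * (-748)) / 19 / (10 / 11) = 353804 / 3705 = 95.49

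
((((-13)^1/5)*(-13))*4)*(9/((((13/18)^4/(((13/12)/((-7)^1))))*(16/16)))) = -314928/455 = -692.15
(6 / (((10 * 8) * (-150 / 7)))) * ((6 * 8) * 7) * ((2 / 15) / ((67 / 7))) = -686 / 41875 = -0.02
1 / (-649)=-1 / 649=-0.00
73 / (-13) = -73 / 13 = -5.62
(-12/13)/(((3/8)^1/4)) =-128/13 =-9.85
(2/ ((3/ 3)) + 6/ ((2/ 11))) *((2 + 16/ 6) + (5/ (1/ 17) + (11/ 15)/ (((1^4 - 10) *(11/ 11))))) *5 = 423290/ 27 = 15677.41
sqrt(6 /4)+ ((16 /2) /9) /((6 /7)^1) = 28 /27+ sqrt(6) /2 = 2.26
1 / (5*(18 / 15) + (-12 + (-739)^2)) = 1 / 546115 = 0.00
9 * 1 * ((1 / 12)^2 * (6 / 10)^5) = 243 / 50000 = 0.00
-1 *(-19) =19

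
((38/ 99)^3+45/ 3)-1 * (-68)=80589689/ 970299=83.06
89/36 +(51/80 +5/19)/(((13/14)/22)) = 264658/11115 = 23.81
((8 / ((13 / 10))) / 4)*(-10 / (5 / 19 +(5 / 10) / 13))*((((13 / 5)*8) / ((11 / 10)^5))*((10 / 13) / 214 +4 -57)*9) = 806769792000000 / 2567636093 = 314207.22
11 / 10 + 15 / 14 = 76 / 35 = 2.17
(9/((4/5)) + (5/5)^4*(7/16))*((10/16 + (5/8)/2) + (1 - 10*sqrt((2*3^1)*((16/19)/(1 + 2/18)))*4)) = 5797/256 - 1122*sqrt(285)/19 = -974.28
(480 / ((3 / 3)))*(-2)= -960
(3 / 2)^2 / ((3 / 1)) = 3 / 4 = 0.75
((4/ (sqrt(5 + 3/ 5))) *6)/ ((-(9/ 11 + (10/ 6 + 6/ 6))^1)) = -396 *sqrt(35)/ 805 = -2.91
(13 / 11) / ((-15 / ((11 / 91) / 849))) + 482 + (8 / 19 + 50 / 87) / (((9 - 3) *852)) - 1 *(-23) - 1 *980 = -19878409124137 / 41849298540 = -475.00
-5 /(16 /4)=-5 /4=-1.25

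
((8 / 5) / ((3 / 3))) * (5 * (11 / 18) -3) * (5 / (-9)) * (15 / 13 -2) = 44 / 1053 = 0.04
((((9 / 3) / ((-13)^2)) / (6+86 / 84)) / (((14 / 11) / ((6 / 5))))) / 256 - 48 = -1531545303 / 31907200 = -48.00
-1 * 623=-623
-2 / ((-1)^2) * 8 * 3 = -48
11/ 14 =0.79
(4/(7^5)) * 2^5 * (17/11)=2176/184877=0.01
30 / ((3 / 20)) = 200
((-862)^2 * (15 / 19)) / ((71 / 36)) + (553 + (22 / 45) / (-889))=16081600199107 / 53966745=297990.92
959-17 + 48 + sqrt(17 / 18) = sqrt(34) / 6 + 990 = 990.97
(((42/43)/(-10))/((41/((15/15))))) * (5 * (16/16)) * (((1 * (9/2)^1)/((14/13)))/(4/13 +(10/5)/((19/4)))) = -9633/141040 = -0.07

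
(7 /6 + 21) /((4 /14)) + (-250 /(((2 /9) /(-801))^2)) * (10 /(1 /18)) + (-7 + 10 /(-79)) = -554256647798207 /948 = -584658911179.54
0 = 0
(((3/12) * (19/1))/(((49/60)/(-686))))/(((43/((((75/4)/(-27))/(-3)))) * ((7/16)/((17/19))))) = -17000/387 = -43.93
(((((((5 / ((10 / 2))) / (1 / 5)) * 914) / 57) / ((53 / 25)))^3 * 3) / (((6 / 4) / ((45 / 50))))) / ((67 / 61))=18194011165625000 / 205250615943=88642.91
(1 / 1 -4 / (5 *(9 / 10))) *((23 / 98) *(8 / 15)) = 92 / 6615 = 0.01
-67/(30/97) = -6499/30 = -216.63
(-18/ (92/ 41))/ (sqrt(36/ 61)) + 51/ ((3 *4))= 17/ 4 - 123 *sqrt(61)/ 92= -6.19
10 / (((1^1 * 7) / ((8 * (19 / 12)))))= 380 / 21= 18.10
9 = 9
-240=-240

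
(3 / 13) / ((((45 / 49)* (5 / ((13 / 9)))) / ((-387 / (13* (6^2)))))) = -2107 / 35100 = -0.06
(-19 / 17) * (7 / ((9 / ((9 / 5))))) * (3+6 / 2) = -798 / 85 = -9.39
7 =7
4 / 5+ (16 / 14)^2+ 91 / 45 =9103 / 2205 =4.13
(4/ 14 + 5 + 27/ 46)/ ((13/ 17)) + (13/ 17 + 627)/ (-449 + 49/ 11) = 1090488599/ 173991090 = 6.27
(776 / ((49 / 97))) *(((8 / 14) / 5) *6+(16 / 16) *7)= 20248168 / 1715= 11806.51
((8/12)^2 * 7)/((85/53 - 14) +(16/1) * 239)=1484/1818135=0.00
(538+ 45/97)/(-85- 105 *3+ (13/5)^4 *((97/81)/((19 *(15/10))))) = -150719079375/111424789102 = -1.35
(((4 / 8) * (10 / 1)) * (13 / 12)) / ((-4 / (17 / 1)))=-1105 / 48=-23.02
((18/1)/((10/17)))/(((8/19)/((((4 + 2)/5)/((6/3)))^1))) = 8721/200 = 43.60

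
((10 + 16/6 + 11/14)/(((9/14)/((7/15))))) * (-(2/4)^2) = -791/324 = -2.44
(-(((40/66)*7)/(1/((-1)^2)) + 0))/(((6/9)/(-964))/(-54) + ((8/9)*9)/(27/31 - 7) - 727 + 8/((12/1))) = 49453200/8481956153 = 0.01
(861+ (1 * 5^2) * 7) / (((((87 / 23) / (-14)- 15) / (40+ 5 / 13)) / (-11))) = 58378600 / 1937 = 30138.67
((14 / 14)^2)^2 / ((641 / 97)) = 97 / 641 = 0.15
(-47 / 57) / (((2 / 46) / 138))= -49726 / 19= -2617.16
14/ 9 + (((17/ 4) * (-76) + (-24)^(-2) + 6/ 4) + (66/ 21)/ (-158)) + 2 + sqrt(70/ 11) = -33759997/ 106176 + sqrt(770)/ 11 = -315.44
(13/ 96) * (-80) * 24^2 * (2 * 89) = -1110720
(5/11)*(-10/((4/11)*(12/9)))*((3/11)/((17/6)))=-675/748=-0.90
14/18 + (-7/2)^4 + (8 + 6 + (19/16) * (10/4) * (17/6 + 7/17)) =1708451/9792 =174.47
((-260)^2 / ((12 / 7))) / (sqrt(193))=118300 * sqrt(193) / 579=2838.47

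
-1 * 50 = -50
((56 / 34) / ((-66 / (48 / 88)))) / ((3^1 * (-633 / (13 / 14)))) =26 / 3906243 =0.00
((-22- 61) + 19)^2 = 4096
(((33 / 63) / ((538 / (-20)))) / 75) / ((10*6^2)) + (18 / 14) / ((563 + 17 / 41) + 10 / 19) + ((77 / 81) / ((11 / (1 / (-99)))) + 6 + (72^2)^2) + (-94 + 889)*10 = 1783200438310111484651 / 66334830338700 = 26881812.00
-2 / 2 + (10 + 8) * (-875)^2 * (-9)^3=-10046531251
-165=-165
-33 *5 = -165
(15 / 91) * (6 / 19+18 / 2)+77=135788 / 1729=78.54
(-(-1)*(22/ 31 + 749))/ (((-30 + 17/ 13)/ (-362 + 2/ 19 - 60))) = 2421898128/ 219697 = 11023.81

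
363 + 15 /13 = 4734 /13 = 364.15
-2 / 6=-1 / 3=-0.33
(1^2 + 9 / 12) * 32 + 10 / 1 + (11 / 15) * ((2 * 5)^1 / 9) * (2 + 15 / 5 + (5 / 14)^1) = 4433 / 63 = 70.37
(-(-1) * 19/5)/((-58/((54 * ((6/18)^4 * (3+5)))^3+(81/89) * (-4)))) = -3380062/348435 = -9.70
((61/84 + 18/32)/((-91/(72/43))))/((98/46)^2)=-0.01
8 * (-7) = -56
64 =64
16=16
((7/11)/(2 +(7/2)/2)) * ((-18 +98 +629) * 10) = 39704/33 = 1203.15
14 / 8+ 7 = 35 / 4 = 8.75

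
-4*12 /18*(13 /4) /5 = -26 /15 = -1.73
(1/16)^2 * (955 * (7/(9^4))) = 6685/1679616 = 0.00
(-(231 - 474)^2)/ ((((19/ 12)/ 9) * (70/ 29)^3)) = -38883943647/ 1629250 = -23866.16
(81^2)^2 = 43046721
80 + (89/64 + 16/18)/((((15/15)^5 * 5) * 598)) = 10598501/132480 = 80.00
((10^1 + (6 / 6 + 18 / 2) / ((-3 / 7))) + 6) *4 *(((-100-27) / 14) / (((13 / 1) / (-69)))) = -128524 / 91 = -1412.35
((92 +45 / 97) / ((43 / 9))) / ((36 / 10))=44845 / 8342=5.38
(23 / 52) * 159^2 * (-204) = -29654613 / 13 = -2281124.08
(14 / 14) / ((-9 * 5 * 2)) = -1 / 90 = -0.01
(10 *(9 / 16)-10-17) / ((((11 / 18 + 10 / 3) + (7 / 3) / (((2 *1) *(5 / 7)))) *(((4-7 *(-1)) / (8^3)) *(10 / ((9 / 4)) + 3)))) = -4432320 / 184987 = -23.96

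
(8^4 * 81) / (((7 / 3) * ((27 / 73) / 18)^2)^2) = 16749964099584 / 49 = 341836002032.33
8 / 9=0.89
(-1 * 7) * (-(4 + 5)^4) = 45927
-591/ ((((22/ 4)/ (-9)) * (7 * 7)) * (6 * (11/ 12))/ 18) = 382968/ 5929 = 64.59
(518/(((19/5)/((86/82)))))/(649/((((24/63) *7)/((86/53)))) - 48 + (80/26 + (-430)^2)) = 61387144/79543528747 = 0.00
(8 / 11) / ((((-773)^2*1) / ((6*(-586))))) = -28128 / 6572819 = -0.00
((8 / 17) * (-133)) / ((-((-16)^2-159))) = 1064 / 1649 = 0.65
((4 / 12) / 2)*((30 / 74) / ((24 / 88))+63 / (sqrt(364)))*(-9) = -27*sqrt(91) / 52 -165 / 74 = -7.18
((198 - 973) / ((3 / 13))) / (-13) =775 / 3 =258.33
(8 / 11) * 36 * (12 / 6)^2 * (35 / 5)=8064 / 11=733.09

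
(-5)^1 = -5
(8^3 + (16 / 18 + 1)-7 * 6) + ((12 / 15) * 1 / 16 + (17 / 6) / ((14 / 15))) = 149617 / 315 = 474.97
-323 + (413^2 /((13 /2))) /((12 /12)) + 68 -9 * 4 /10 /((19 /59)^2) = 608955961 /23465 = 25951.67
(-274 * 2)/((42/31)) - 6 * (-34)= -4210/21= -200.48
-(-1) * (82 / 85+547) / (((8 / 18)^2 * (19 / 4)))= 3772737 / 6460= 584.02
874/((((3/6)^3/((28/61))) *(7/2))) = 55936/61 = 916.98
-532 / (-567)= 76 / 81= 0.94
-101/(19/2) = -202/19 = -10.63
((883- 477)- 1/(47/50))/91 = 1464/329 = 4.45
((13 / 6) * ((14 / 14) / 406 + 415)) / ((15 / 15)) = 2190383 / 2436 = 899.17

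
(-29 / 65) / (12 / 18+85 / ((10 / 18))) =-87 / 29965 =-0.00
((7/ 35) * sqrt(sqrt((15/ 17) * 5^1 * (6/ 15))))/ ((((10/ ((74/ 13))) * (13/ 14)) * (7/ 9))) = 666 * 17^(3/ 4) * 30^(1/ 4)/ 71825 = 0.18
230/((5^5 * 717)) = 46/448125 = 0.00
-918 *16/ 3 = -4896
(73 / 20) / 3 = 73 / 60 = 1.22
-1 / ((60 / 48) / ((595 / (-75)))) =476 / 75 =6.35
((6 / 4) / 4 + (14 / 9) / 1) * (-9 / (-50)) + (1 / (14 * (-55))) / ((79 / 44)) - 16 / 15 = -477719 / 663600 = -0.72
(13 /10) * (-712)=-4628 /5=-925.60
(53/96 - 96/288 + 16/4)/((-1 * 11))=-0.38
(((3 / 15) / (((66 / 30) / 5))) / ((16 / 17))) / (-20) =-0.02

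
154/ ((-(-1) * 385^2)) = 2/ 1925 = 0.00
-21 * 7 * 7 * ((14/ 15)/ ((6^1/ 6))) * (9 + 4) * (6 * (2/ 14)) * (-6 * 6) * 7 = 13484016/ 5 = 2696803.20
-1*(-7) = 7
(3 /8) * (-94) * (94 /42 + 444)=-440437 /28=-15729.89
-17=-17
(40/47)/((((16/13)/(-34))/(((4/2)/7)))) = -2210/329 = -6.72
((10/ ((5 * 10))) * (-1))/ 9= -1/ 45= -0.02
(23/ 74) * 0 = 0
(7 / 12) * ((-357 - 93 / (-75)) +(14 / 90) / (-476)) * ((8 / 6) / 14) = -5443133 / 275400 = -19.76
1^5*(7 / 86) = 7 / 86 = 0.08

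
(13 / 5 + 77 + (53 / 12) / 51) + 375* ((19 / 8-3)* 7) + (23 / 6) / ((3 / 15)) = -9435643 / 6120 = -1541.77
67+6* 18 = 175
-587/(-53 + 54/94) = 11.20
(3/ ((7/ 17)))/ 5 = 51/ 35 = 1.46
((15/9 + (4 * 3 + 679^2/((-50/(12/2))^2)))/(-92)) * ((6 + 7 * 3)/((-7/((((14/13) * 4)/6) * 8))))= 299369568/186875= 1601.98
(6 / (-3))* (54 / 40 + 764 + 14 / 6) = -46061 / 30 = -1535.37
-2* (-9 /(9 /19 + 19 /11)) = 1881 /230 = 8.18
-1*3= -3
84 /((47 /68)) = 5712 /47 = 121.53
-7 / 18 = -0.39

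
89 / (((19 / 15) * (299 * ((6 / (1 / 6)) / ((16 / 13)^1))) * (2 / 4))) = 3560 / 221559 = 0.02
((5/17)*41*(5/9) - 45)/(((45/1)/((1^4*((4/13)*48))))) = -75008/5967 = -12.57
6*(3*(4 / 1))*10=720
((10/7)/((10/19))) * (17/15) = 323/105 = 3.08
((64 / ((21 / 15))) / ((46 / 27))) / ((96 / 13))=585 / 161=3.63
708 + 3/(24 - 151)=89913/127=707.98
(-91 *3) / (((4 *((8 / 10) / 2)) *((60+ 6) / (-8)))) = 455 / 22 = 20.68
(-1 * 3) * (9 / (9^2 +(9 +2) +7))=-3 / 11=-0.27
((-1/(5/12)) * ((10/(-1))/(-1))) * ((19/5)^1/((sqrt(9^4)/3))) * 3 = -152/15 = -10.13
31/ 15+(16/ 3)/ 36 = 299/ 135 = 2.21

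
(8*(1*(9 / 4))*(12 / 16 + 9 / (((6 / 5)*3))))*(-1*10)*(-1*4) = 2340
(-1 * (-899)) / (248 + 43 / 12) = 10788 / 3019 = 3.57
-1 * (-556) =556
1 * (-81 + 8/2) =-77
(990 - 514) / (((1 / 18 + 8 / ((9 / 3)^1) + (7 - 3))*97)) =8568 / 11737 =0.73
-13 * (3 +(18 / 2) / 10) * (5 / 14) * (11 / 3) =-1859 / 28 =-66.39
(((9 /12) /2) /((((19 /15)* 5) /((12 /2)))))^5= 14348907 /2535525376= 0.01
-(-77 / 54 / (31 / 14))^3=156590819 / 586376253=0.27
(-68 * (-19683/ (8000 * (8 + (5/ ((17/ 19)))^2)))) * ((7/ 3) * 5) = 75213117/ 1511600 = 49.76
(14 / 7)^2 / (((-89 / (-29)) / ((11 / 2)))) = 638 / 89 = 7.17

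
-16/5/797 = -16/3985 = -0.00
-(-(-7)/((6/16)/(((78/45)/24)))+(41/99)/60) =-2683/1980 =-1.36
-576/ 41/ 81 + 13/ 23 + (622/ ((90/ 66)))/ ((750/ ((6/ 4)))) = 13834259/ 10608750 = 1.30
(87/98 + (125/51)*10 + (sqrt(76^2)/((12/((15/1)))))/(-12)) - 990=-972.52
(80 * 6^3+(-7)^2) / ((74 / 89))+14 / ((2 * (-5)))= 7710887 / 370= 20840.24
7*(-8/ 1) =-56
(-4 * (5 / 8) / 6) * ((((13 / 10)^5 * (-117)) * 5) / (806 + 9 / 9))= 4826809 / 4304000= 1.12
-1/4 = -0.25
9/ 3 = 3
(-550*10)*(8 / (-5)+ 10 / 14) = 34100 / 7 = 4871.43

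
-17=-17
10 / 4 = 5 / 2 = 2.50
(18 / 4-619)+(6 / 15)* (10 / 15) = -18427 / 30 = -614.23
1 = 1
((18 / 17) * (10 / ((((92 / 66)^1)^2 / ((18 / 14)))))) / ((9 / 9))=441045 / 62951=7.01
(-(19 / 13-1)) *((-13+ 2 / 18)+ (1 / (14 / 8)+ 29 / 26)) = 18349 / 3549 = 5.17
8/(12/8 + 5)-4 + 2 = -10/13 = -0.77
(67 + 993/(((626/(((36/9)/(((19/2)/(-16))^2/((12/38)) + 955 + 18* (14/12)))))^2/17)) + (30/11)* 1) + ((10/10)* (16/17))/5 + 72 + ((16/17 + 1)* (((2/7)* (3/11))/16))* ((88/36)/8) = 14992841797274160876208147/105644103034424272484320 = 141.92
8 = 8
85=85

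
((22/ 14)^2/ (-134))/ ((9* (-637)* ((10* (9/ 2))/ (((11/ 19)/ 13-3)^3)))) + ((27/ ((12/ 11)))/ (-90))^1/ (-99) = 283436177243897/ 102104806129882920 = 0.00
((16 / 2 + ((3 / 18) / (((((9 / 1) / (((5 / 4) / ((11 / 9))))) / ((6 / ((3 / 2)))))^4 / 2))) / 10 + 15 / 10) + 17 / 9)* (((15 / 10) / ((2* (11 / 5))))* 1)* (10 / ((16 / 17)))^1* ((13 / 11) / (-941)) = -4146208625 / 80017867248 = -0.05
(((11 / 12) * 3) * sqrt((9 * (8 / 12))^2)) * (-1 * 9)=-297 / 2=-148.50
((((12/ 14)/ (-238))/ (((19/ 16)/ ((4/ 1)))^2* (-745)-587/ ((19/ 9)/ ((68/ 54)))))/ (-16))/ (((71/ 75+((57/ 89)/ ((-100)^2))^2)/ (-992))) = 0.00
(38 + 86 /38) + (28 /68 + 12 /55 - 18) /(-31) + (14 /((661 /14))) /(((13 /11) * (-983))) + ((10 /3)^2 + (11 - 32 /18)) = 853472517110293 /13955534991255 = 61.16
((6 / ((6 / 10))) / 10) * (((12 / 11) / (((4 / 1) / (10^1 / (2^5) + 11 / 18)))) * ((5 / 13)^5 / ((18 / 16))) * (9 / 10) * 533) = 3408125 / 3770052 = 0.90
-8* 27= -216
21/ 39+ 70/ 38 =588/ 247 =2.38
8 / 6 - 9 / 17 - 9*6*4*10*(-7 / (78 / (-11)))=-1413187 / 663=-2131.50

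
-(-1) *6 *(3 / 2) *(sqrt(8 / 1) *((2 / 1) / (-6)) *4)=-24 *sqrt(2)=-33.94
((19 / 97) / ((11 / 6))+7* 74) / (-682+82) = -27641 / 32010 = -0.86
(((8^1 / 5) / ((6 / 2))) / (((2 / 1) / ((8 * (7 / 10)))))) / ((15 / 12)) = 448 / 375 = 1.19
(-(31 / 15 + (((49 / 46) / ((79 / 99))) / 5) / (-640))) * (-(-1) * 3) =-72084007 / 11628800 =-6.20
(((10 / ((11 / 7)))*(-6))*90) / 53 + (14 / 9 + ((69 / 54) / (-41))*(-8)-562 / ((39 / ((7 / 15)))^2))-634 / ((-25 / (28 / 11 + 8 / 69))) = 824144869448 / 188144696025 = 4.38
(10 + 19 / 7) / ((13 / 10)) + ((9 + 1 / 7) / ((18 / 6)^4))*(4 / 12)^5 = 9.78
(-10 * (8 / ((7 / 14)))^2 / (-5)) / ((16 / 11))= 352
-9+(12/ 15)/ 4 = -44/ 5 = -8.80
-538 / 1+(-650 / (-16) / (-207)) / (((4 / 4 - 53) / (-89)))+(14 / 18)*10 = -3514417 / 6624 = -530.56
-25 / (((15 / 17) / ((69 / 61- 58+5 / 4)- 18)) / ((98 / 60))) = 14963179 / 4392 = 3406.92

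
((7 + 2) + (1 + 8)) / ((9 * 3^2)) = 2 / 9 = 0.22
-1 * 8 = -8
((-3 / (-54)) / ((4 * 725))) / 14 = 1 / 730800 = 0.00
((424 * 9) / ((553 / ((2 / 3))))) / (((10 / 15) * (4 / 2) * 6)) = 318 / 553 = 0.58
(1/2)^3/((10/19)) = 19/80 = 0.24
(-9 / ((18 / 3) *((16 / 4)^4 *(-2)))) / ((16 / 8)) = 3 / 2048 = 0.00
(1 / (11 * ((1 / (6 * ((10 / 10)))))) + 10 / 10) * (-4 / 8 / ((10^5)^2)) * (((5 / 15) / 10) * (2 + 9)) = -0.00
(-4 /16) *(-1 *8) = 2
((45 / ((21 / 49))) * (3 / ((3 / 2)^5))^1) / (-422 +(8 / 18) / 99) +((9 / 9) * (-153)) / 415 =-5204721 / 11145655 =-0.47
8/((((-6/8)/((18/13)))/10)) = -1920/13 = -147.69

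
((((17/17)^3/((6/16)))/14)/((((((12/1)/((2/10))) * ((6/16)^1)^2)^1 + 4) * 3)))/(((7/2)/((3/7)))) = 128/204771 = 0.00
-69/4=-17.25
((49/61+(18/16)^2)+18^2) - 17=1206605/3904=309.07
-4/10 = -2/5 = -0.40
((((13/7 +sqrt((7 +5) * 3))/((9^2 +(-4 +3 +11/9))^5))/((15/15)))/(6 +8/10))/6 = 5412825/99355940221861876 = 0.00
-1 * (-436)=436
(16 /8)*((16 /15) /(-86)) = -16 /645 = -0.02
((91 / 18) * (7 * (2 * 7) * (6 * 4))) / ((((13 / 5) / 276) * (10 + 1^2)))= 1262240 / 11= 114749.09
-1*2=-2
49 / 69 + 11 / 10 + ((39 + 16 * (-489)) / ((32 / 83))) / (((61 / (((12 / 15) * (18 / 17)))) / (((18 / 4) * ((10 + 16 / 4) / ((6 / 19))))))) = -160098458893 / 2862120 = -55937.02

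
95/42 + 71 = 3077/42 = 73.26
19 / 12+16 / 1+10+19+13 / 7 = 4069 / 84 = 48.44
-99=-99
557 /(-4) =-557 /4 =-139.25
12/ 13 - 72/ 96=9/ 52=0.17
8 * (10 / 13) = 80 / 13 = 6.15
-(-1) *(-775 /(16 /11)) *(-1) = 8525 /16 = 532.81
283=283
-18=-18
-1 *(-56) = 56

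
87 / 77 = 1.13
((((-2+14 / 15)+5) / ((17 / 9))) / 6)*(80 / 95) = 472 / 1615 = 0.29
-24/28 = -6/7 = -0.86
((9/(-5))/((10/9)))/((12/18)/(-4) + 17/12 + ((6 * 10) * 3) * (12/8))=-162/27125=-0.01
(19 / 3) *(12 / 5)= 76 / 5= 15.20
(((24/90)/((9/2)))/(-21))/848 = -1/300510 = -0.00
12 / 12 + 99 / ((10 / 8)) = 401 / 5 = 80.20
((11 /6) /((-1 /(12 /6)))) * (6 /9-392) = 1434.89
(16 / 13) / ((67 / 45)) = 720 / 871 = 0.83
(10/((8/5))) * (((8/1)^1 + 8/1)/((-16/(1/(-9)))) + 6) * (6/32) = 1375/192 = 7.16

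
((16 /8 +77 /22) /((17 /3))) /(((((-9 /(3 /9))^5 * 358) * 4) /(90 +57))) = -539 /77624398224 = -0.00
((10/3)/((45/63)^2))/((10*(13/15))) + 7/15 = 238/195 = 1.22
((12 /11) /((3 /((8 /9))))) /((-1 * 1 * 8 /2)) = -8 /99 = -0.08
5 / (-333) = -5 / 333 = -0.02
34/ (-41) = -34/ 41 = -0.83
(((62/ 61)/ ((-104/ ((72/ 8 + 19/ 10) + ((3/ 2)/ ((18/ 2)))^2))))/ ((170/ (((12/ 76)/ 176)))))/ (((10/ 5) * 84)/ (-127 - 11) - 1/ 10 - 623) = 1402471/ 1553577376116480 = 0.00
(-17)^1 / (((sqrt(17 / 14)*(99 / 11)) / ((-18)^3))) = 648*sqrt(238) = 9996.86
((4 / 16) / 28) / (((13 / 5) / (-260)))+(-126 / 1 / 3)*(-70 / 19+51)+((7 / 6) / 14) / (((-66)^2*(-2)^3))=-1988.16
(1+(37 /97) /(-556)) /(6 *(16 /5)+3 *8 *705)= 89825 /1522608224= 0.00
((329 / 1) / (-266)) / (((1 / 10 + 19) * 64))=-235 / 232256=-0.00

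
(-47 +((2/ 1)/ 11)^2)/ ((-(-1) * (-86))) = 5683/ 10406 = 0.55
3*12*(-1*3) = -108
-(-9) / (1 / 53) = 477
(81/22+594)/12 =49.81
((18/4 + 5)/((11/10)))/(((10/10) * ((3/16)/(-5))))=-7600/33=-230.30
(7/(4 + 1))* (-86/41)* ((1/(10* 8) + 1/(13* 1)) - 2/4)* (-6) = -385581/53300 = -7.23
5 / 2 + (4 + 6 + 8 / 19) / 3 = 227 / 38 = 5.97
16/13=1.23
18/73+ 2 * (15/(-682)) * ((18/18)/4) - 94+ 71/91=-842534689/9061052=-92.98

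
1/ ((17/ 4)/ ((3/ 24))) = 1/ 34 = 0.03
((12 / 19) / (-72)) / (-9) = 1 / 1026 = 0.00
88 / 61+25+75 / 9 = 6364 / 183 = 34.78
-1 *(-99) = 99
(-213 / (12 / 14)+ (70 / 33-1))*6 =-16327 / 11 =-1484.27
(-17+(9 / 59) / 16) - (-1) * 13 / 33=-517015 / 31152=-16.60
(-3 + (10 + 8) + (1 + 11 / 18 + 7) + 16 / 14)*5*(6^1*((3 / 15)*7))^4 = 616214.59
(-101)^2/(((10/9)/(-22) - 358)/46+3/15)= -232276770/172681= -1345.12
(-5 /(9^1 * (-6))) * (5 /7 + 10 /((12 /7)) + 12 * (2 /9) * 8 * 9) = 41695 /2268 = 18.38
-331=-331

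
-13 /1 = -13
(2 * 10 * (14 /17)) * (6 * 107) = 179760 /17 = 10574.12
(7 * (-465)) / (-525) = 31 / 5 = 6.20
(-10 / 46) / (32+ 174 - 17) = -5 / 4347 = -0.00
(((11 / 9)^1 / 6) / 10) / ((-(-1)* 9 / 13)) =143 / 4860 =0.03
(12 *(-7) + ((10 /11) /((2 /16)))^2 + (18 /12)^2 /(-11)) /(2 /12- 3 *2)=1299 /242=5.37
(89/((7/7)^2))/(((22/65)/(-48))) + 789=-130161/11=-11832.82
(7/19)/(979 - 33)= 7/17974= 0.00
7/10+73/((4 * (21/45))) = 5573/140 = 39.81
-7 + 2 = -5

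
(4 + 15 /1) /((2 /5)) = 95 /2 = 47.50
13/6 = 2.17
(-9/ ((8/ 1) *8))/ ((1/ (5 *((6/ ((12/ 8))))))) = -45/ 16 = -2.81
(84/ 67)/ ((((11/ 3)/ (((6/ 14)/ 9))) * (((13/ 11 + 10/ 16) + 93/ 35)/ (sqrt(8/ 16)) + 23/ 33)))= -32457600/ 112598740003 + 207884880 * sqrt(2)/ 112598740003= 0.00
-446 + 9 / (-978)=-145399 / 326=-446.01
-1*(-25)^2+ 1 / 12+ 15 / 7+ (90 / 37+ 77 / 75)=-16040251 / 25900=-619.31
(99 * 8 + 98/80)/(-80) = -31729/3200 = -9.92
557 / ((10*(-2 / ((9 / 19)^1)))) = -13.19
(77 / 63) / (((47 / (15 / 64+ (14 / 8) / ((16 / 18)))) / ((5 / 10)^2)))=11 / 768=0.01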